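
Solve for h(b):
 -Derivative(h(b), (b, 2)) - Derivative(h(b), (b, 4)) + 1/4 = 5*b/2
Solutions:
 h(b) = C1 + C2*b + C3*sin(b) + C4*cos(b) - 5*b^3/12 + b^2/8


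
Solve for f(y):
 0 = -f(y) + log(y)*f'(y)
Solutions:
 f(y) = C1*exp(li(y))


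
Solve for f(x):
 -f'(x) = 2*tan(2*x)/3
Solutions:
 f(x) = C1 + log(cos(2*x))/3


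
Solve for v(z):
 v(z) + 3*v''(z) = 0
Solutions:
 v(z) = C1*sin(sqrt(3)*z/3) + C2*cos(sqrt(3)*z/3)


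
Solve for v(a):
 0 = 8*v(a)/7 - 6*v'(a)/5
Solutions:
 v(a) = C1*exp(20*a/21)


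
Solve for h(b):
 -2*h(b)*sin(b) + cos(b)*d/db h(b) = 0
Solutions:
 h(b) = C1/cos(b)^2


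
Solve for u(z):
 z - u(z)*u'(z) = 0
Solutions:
 u(z) = -sqrt(C1 + z^2)
 u(z) = sqrt(C1 + z^2)


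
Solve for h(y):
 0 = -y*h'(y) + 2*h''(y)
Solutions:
 h(y) = C1 + C2*erfi(y/2)


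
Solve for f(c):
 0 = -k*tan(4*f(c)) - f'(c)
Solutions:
 f(c) = -asin(C1*exp(-4*c*k))/4 + pi/4
 f(c) = asin(C1*exp(-4*c*k))/4


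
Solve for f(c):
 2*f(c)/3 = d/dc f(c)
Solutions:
 f(c) = C1*exp(2*c/3)


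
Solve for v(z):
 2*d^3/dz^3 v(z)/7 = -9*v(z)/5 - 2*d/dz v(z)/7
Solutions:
 v(z) = C1*exp(z*(-10*20^(1/3)*3^(2/3)/(567 + sqrt(322689))^(1/3) + 150^(1/3)*(567 + sqrt(322689))^(1/3))/60)*sin(3^(1/6)*z*(30*20^(1/3)/(567 + sqrt(322689))^(1/3) + 3^(2/3)*50^(1/3)*(567 + sqrt(322689))^(1/3))/60) + C2*exp(z*(-10*20^(1/3)*3^(2/3)/(567 + sqrt(322689))^(1/3) + 150^(1/3)*(567 + sqrt(322689))^(1/3))/60)*cos(3^(1/6)*z*(30*20^(1/3)/(567 + sqrt(322689))^(1/3) + 3^(2/3)*50^(1/3)*(567 + sqrt(322689))^(1/3))/60) + C3*exp(-z*(-10*20^(1/3)*3^(2/3)/(567 + sqrt(322689))^(1/3) + 150^(1/3)*(567 + sqrt(322689))^(1/3))/30)


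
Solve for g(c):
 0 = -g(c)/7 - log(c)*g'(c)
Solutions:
 g(c) = C1*exp(-li(c)/7)


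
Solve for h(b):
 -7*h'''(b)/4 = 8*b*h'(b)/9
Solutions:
 h(b) = C1 + Integral(C2*airyai(-2*147^(1/3)*2^(2/3)*b/21) + C3*airybi(-2*147^(1/3)*2^(2/3)*b/21), b)


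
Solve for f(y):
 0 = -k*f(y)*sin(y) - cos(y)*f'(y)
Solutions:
 f(y) = C1*exp(k*log(cos(y)))


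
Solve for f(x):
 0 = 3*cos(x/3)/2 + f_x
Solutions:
 f(x) = C1 - 9*sin(x/3)/2


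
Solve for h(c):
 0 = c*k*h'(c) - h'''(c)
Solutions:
 h(c) = C1 + Integral(C2*airyai(c*k^(1/3)) + C3*airybi(c*k^(1/3)), c)


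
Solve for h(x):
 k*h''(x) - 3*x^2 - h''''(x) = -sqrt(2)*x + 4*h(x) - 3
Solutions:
 h(x) = C1*exp(-sqrt(2)*x*sqrt(k - sqrt(k^2 - 16))/2) + C2*exp(sqrt(2)*x*sqrt(k - sqrt(k^2 - 16))/2) + C3*exp(-sqrt(2)*x*sqrt(k + sqrt(k^2 - 16))/2) + C4*exp(sqrt(2)*x*sqrt(k + sqrt(k^2 - 16))/2) - 3*k/8 - 3*x^2/4 + sqrt(2)*x/4 + 3/4


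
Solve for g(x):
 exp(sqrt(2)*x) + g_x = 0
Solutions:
 g(x) = C1 - sqrt(2)*exp(sqrt(2)*x)/2


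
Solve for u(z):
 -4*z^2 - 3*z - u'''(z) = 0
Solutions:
 u(z) = C1 + C2*z + C3*z^2 - z^5/15 - z^4/8


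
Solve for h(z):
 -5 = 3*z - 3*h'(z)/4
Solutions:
 h(z) = C1 + 2*z^2 + 20*z/3


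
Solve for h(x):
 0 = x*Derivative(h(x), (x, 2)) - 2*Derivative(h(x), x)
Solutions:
 h(x) = C1 + C2*x^3


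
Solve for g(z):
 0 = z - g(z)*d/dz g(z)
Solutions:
 g(z) = -sqrt(C1 + z^2)
 g(z) = sqrt(C1 + z^2)


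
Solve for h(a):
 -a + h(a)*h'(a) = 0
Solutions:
 h(a) = -sqrt(C1 + a^2)
 h(a) = sqrt(C1 + a^2)


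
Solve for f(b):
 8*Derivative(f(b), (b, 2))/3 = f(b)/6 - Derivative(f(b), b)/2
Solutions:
 f(b) = C1*exp(b*(-3 + sqrt(73))/32) + C2*exp(-b*(3 + sqrt(73))/32)


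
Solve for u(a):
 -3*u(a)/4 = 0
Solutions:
 u(a) = 0


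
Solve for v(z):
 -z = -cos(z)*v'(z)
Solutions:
 v(z) = C1 + Integral(z/cos(z), z)


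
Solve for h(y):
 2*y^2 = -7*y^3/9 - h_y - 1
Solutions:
 h(y) = C1 - 7*y^4/36 - 2*y^3/3 - y


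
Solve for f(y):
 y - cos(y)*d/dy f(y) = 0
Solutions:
 f(y) = C1 + Integral(y/cos(y), y)


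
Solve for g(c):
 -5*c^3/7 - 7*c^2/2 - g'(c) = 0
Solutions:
 g(c) = C1 - 5*c^4/28 - 7*c^3/6


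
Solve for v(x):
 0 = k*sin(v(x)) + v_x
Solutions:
 v(x) = -acos((-C1 - exp(2*k*x))/(C1 - exp(2*k*x))) + 2*pi
 v(x) = acos((-C1 - exp(2*k*x))/(C1 - exp(2*k*x)))


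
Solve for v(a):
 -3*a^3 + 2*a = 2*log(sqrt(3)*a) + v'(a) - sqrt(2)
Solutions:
 v(a) = C1 - 3*a^4/4 + a^2 - 2*a*log(a) - a*log(3) + sqrt(2)*a + 2*a


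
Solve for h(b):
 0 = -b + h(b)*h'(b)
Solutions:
 h(b) = -sqrt(C1 + b^2)
 h(b) = sqrt(C1 + b^2)


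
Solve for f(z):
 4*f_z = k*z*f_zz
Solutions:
 f(z) = C1 + z^(((re(k) + 4)*re(k) + im(k)^2)/(re(k)^2 + im(k)^2))*(C2*sin(4*log(z)*Abs(im(k))/(re(k)^2 + im(k)^2)) + C3*cos(4*log(z)*im(k)/(re(k)^2 + im(k)^2)))


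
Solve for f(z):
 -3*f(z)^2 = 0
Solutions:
 f(z) = 0


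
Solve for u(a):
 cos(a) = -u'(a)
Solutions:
 u(a) = C1 - sin(a)


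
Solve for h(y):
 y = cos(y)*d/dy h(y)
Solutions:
 h(y) = C1 + Integral(y/cos(y), y)


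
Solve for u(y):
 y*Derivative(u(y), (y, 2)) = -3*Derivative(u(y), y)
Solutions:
 u(y) = C1 + C2/y^2


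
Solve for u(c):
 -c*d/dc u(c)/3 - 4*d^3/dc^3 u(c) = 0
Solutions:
 u(c) = C1 + Integral(C2*airyai(-18^(1/3)*c/6) + C3*airybi(-18^(1/3)*c/6), c)


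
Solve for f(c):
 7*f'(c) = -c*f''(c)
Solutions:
 f(c) = C1 + C2/c^6


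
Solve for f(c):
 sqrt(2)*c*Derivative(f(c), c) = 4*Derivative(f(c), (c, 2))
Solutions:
 f(c) = C1 + C2*erfi(2^(3/4)*c/4)


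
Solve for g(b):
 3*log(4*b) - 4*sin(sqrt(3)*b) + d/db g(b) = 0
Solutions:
 g(b) = C1 - 3*b*log(b) - 6*b*log(2) + 3*b - 4*sqrt(3)*cos(sqrt(3)*b)/3


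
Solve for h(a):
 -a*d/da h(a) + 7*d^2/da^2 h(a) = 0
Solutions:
 h(a) = C1 + C2*erfi(sqrt(14)*a/14)


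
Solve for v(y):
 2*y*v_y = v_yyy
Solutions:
 v(y) = C1 + Integral(C2*airyai(2^(1/3)*y) + C3*airybi(2^(1/3)*y), y)


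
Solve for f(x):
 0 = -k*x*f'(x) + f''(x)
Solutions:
 f(x) = Piecewise((-sqrt(2)*sqrt(pi)*C1*erf(sqrt(2)*x*sqrt(-k)/2)/(2*sqrt(-k)) - C2, (k > 0) | (k < 0)), (-C1*x - C2, True))


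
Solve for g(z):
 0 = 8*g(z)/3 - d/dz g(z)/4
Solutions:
 g(z) = C1*exp(32*z/3)


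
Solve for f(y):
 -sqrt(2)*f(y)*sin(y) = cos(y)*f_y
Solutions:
 f(y) = C1*cos(y)^(sqrt(2))


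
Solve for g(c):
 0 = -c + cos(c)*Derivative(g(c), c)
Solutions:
 g(c) = C1 + Integral(c/cos(c), c)


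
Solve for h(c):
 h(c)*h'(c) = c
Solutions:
 h(c) = -sqrt(C1 + c^2)
 h(c) = sqrt(C1 + c^2)


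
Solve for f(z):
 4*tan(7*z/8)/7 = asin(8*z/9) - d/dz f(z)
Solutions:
 f(z) = C1 + z*asin(8*z/9) + sqrt(81 - 64*z^2)/8 + 32*log(cos(7*z/8))/49


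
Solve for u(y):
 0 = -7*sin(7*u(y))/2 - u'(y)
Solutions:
 u(y) = -acos((-C1 - exp(49*y))/(C1 - exp(49*y)))/7 + 2*pi/7
 u(y) = acos((-C1 - exp(49*y))/(C1 - exp(49*y)))/7


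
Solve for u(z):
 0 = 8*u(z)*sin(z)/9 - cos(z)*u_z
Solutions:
 u(z) = C1/cos(z)^(8/9)


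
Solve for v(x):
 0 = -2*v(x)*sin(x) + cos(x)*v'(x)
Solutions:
 v(x) = C1/cos(x)^2


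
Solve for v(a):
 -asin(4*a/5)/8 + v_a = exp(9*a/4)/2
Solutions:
 v(a) = C1 + a*asin(4*a/5)/8 + sqrt(25 - 16*a^2)/32 + 2*exp(9*a/4)/9


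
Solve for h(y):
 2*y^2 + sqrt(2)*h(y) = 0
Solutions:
 h(y) = -sqrt(2)*y^2


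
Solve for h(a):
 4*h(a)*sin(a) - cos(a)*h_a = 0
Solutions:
 h(a) = C1/cos(a)^4


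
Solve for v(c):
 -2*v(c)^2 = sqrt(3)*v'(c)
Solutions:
 v(c) = 3/(C1 + 2*sqrt(3)*c)


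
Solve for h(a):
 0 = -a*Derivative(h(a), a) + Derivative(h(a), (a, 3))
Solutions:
 h(a) = C1 + Integral(C2*airyai(a) + C3*airybi(a), a)


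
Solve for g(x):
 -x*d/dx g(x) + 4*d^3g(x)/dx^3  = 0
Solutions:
 g(x) = C1 + Integral(C2*airyai(2^(1/3)*x/2) + C3*airybi(2^(1/3)*x/2), x)


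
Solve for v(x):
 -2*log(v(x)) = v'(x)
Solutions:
 li(v(x)) = C1 - 2*x


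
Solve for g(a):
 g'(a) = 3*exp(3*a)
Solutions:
 g(a) = C1 + exp(3*a)


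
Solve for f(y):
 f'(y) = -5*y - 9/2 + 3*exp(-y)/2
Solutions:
 f(y) = C1 - 5*y^2/2 - 9*y/2 - 3*exp(-y)/2


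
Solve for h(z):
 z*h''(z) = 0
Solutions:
 h(z) = C1 + C2*z


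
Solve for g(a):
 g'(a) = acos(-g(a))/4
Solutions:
 Integral(1/acos(-_y), (_y, g(a))) = C1 + a/4


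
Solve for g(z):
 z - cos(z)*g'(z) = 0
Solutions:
 g(z) = C1 + Integral(z/cos(z), z)


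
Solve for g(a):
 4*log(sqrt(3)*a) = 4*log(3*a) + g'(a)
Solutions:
 g(a) = C1 - 2*a*log(3)


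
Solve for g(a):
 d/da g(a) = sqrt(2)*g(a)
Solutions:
 g(a) = C1*exp(sqrt(2)*a)


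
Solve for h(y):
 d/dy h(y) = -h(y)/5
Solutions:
 h(y) = C1*exp(-y/5)


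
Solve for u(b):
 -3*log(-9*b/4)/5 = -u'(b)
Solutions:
 u(b) = C1 + 3*b*log(-b)/5 + 3*b*(-2*log(2) - 1 + 2*log(3))/5


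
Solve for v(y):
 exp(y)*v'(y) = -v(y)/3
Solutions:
 v(y) = C1*exp(exp(-y)/3)


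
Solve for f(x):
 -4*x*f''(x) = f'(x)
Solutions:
 f(x) = C1 + C2*x^(3/4)


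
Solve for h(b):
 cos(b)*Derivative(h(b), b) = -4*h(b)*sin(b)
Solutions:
 h(b) = C1*cos(b)^4


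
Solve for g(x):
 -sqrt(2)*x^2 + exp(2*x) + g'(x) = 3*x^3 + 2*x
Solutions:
 g(x) = C1 + 3*x^4/4 + sqrt(2)*x^3/3 + x^2 - exp(2*x)/2


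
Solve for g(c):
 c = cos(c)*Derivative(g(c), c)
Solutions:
 g(c) = C1 + Integral(c/cos(c), c)


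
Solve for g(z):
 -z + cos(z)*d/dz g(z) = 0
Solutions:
 g(z) = C1 + Integral(z/cos(z), z)


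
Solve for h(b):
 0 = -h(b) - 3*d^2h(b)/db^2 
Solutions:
 h(b) = C1*sin(sqrt(3)*b/3) + C2*cos(sqrt(3)*b/3)


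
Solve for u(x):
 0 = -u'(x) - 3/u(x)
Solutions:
 u(x) = -sqrt(C1 - 6*x)
 u(x) = sqrt(C1 - 6*x)


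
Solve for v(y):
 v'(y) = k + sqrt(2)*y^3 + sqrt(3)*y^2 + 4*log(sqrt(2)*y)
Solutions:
 v(y) = C1 + k*y + sqrt(2)*y^4/4 + sqrt(3)*y^3/3 + 4*y*log(y) - 4*y + y*log(4)


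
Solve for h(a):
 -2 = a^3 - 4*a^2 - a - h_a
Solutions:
 h(a) = C1 + a^4/4 - 4*a^3/3 - a^2/2 + 2*a


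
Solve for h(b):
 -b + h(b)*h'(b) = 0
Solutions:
 h(b) = -sqrt(C1 + b^2)
 h(b) = sqrt(C1 + b^2)


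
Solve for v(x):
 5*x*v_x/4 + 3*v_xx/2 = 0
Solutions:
 v(x) = C1 + C2*erf(sqrt(15)*x/6)


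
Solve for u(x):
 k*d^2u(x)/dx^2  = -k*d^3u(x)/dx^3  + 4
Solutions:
 u(x) = C1 + C2*x + C3*exp(-x) + 2*x^2/k


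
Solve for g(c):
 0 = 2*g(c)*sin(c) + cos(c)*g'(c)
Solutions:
 g(c) = C1*cos(c)^2


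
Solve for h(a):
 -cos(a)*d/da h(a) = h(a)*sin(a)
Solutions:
 h(a) = C1*cos(a)


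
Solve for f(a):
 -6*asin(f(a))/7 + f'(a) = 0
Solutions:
 Integral(1/asin(_y), (_y, f(a))) = C1 + 6*a/7


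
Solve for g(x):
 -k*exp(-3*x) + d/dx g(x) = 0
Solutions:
 g(x) = C1 - k*exp(-3*x)/3


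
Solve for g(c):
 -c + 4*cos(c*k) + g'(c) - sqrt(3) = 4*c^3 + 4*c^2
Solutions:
 g(c) = C1 + c^4 + 4*c^3/3 + c^2/2 + sqrt(3)*c - 4*sin(c*k)/k


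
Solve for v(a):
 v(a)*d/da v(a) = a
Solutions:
 v(a) = -sqrt(C1 + a^2)
 v(a) = sqrt(C1 + a^2)


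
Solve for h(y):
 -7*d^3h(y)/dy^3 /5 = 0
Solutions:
 h(y) = C1 + C2*y + C3*y^2


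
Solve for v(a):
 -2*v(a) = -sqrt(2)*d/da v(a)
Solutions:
 v(a) = C1*exp(sqrt(2)*a)


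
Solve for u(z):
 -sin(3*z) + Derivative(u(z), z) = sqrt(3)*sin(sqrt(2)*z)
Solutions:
 u(z) = C1 - cos(3*z)/3 - sqrt(6)*cos(sqrt(2)*z)/2


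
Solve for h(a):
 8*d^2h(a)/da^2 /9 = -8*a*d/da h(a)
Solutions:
 h(a) = C1 + C2*erf(3*sqrt(2)*a/2)


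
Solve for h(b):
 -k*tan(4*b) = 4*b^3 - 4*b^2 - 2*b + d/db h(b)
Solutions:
 h(b) = C1 - b^4 + 4*b^3/3 + b^2 + k*log(cos(4*b))/4


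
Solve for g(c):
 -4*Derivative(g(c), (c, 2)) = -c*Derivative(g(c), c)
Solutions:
 g(c) = C1 + C2*erfi(sqrt(2)*c/4)


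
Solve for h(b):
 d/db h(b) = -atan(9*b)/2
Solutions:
 h(b) = C1 - b*atan(9*b)/2 + log(81*b^2 + 1)/36


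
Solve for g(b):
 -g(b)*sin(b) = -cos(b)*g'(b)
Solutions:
 g(b) = C1/cos(b)


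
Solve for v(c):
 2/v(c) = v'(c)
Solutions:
 v(c) = -sqrt(C1 + 4*c)
 v(c) = sqrt(C1 + 4*c)


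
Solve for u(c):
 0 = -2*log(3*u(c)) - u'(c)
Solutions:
 Integral(1/(log(_y) + log(3)), (_y, u(c)))/2 = C1 - c


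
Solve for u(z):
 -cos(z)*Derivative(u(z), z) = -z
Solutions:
 u(z) = C1 + Integral(z/cos(z), z)


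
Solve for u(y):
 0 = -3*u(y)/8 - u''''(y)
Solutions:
 u(y) = (C1*sin(2^(3/4)*3^(1/4)*y/4) + C2*cos(2^(3/4)*3^(1/4)*y/4))*exp(-2^(3/4)*3^(1/4)*y/4) + (C3*sin(2^(3/4)*3^(1/4)*y/4) + C4*cos(2^(3/4)*3^(1/4)*y/4))*exp(2^(3/4)*3^(1/4)*y/4)


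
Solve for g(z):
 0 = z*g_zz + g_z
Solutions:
 g(z) = C1 + C2*log(z)


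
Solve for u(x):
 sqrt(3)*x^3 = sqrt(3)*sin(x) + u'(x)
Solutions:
 u(x) = C1 + sqrt(3)*x^4/4 + sqrt(3)*cos(x)


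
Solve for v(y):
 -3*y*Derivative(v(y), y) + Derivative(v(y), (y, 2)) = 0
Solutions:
 v(y) = C1 + C2*erfi(sqrt(6)*y/2)


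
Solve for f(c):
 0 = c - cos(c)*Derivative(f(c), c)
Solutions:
 f(c) = C1 + Integral(c/cos(c), c)


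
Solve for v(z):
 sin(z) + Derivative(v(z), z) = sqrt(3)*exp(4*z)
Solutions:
 v(z) = C1 + sqrt(3)*exp(4*z)/4 + cos(z)


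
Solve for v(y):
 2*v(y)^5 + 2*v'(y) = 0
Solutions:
 v(y) = -I*(1/(C1 + 4*y))^(1/4)
 v(y) = I*(1/(C1 + 4*y))^(1/4)
 v(y) = -(1/(C1 + 4*y))^(1/4)
 v(y) = (1/(C1 + 4*y))^(1/4)


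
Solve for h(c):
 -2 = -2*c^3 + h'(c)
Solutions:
 h(c) = C1 + c^4/2 - 2*c


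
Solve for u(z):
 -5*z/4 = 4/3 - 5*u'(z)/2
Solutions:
 u(z) = C1 + z^2/4 + 8*z/15


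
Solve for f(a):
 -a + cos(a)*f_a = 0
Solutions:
 f(a) = C1 + Integral(a/cos(a), a)


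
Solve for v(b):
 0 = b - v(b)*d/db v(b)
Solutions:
 v(b) = -sqrt(C1 + b^2)
 v(b) = sqrt(C1 + b^2)


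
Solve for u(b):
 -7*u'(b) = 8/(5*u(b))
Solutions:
 u(b) = -sqrt(C1 - 560*b)/35
 u(b) = sqrt(C1 - 560*b)/35


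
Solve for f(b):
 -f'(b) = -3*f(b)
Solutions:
 f(b) = C1*exp(3*b)


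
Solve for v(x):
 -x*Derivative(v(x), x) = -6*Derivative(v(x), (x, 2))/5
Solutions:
 v(x) = C1 + C2*erfi(sqrt(15)*x/6)


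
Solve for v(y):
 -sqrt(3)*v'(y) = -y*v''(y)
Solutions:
 v(y) = C1 + C2*y^(1 + sqrt(3))


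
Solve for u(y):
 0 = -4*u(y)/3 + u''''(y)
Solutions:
 u(y) = C1*exp(-sqrt(2)*3^(3/4)*y/3) + C2*exp(sqrt(2)*3^(3/4)*y/3) + C3*sin(sqrt(2)*3^(3/4)*y/3) + C4*cos(sqrt(2)*3^(3/4)*y/3)


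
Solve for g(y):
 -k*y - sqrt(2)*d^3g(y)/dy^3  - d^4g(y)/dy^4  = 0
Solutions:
 g(y) = C1 + C2*y + C3*y^2 + C4*exp(-sqrt(2)*y) - sqrt(2)*k*y^4/48 + k*y^3/12


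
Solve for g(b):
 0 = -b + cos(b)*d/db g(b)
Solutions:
 g(b) = C1 + Integral(b/cos(b), b)


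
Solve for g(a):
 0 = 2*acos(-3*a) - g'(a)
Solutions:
 g(a) = C1 + 2*a*acos(-3*a) + 2*sqrt(1 - 9*a^2)/3


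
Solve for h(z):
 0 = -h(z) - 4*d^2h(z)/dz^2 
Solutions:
 h(z) = C1*sin(z/2) + C2*cos(z/2)


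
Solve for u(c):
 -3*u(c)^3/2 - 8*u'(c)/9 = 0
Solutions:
 u(c) = -2*sqrt(2)*sqrt(-1/(C1 - 27*c))
 u(c) = 2*sqrt(2)*sqrt(-1/(C1 - 27*c))


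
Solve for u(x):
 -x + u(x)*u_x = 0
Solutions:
 u(x) = -sqrt(C1 + x^2)
 u(x) = sqrt(C1 + x^2)


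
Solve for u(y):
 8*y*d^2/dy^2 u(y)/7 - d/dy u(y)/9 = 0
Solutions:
 u(y) = C1 + C2*y^(79/72)


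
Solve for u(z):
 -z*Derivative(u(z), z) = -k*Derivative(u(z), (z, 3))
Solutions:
 u(z) = C1 + Integral(C2*airyai(z*(1/k)^(1/3)) + C3*airybi(z*(1/k)^(1/3)), z)


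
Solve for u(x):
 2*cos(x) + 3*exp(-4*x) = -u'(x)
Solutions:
 u(x) = C1 - 2*sin(x) + 3*exp(-4*x)/4


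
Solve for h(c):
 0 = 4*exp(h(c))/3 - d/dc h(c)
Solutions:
 h(c) = log(-1/(C1 + 4*c)) + log(3)


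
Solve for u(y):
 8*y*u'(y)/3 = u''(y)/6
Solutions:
 u(y) = C1 + C2*erfi(2*sqrt(2)*y)


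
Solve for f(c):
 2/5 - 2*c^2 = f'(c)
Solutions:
 f(c) = C1 - 2*c^3/3 + 2*c/5


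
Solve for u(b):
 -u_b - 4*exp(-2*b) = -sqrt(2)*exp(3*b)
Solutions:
 u(b) = C1 + sqrt(2)*exp(3*b)/3 + 2*exp(-2*b)


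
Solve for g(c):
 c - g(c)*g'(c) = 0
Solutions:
 g(c) = -sqrt(C1 + c^2)
 g(c) = sqrt(C1 + c^2)


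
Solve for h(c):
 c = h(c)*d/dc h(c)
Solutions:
 h(c) = -sqrt(C1 + c^2)
 h(c) = sqrt(C1 + c^2)


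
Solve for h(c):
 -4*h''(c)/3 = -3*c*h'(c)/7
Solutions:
 h(c) = C1 + C2*erfi(3*sqrt(14)*c/28)


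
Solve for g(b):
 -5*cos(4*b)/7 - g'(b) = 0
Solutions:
 g(b) = C1 - 5*sin(4*b)/28


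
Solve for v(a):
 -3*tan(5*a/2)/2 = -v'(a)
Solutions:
 v(a) = C1 - 3*log(cos(5*a/2))/5


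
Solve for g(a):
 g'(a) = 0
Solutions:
 g(a) = C1


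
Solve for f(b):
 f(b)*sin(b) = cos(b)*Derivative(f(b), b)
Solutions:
 f(b) = C1/cos(b)


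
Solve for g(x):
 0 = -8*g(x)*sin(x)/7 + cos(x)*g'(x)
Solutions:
 g(x) = C1/cos(x)^(8/7)


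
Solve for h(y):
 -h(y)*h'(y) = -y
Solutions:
 h(y) = -sqrt(C1 + y^2)
 h(y) = sqrt(C1 + y^2)


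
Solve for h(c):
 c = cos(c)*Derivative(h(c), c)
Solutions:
 h(c) = C1 + Integral(c/cos(c), c)


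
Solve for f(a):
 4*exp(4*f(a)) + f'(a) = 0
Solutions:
 f(a) = log(-I*(1/(C1 + 16*a))^(1/4))
 f(a) = log(I*(1/(C1 + 16*a))^(1/4))
 f(a) = log(-(1/(C1 + 16*a))^(1/4))
 f(a) = log(1/(C1 + 16*a))/4


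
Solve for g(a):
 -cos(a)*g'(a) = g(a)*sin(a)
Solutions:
 g(a) = C1*cos(a)


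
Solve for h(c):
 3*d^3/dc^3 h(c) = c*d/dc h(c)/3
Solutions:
 h(c) = C1 + Integral(C2*airyai(3^(1/3)*c/3) + C3*airybi(3^(1/3)*c/3), c)


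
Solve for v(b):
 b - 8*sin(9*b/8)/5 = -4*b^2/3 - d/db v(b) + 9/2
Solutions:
 v(b) = C1 - 4*b^3/9 - b^2/2 + 9*b/2 - 64*cos(9*b/8)/45


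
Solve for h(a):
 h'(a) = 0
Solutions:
 h(a) = C1


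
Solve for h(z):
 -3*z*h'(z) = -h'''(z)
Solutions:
 h(z) = C1 + Integral(C2*airyai(3^(1/3)*z) + C3*airybi(3^(1/3)*z), z)


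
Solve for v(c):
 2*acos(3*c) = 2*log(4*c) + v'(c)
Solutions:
 v(c) = C1 - 2*c*log(c) + 2*c*acos(3*c) - 4*c*log(2) + 2*c - 2*sqrt(1 - 9*c^2)/3


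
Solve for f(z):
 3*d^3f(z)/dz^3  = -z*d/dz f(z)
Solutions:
 f(z) = C1 + Integral(C2*airyai(-3^(2/3)*z/3) + C3*airybi(-3^(2/3)*z/3), z)


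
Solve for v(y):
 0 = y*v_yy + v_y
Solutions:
 v(y) = C1 + C2*log(y)


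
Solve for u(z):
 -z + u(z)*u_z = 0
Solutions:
 u(z) = -sqrt(C1 + z^2)
 u(z) = sqrt(C1 + z^2)


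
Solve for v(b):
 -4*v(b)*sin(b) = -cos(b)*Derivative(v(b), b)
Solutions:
 v(b) = C1/cos(b)^4


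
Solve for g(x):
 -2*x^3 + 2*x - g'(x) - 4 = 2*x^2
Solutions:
 g(x) = C1 - x^4/2 - 2*x^3/3 + x^2 - 4*x


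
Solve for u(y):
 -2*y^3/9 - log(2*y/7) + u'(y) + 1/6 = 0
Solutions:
 u(y) = C1 + y^4/18 + y*log(y) + y*log(2/7) - 7*y/6


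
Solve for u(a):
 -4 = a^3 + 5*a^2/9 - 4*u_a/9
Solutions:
 u(a) = C1 + 9*a^4/16 + 5*a^3/12 + 9*a


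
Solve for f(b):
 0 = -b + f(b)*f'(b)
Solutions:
 f(b) = -sqrt(C1 + b^2)
 f(b) = sqrt(C1 + b^2)


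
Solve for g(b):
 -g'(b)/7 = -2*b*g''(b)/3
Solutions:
 g(b) = C1 + C2*b^(17/14)


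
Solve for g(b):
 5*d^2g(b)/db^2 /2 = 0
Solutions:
 g(b) = C1 + C2*b


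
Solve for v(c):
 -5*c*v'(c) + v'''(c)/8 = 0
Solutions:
 v(c) = C1 + Integral(C2*airyai(2*5^(1/3)*c) + C3*airybi(2*5^(1/3)*c), c)


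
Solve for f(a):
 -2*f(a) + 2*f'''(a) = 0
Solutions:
 f(a) = C3*exp(a) + (C1*sin(sqrt(3)*a/2) + C2*cos(sqrt(3)*a/2))*exp(-a/2)


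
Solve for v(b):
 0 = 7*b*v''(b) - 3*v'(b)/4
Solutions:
 v(b) = C1 + C2*b^(31/28)


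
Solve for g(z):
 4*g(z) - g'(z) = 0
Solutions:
 g(z) = C1*exp(4*z)


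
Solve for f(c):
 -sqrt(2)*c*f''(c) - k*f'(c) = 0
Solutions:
 f(c) = C1 + c^(-sqrt(2)*re(k)/2 + 1)*(C2*sin(sqrt(2)*log(c)*Abs(im(k))/2) + C3*cos(sqrt(2)*log(c)*im(k)/2))


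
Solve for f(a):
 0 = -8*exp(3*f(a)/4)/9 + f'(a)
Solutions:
 f(a) = 4*log(-1/(C1 + 8*a))/3 + 4*log(12)/3
 f(a) = 4*log((-1/(C1 + 8*a))^(1/3)*(-12^(1/3) - 2^(2/3)*3^(5/6)*I)/2)
 f(a) = 4*log((-1/(C1 + 8*a))^(1/3)*(-12^(1/3) + 2^(2/3)*3^(5/6)*I)/2)


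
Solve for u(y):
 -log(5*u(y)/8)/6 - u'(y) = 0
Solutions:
 -6*Integral(1/(-log(_y) - log(5) + 3*log(2)), (_y, u(y))) = C1 - y


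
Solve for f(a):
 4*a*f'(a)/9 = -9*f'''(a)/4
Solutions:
 f(a) = C1 + Integral(C2*airyai(-2*2^(1/3)*3^(2/3)*a/9) + C3*airybi(-2*2^(1/3)*3^(2/3)*a/9), a)


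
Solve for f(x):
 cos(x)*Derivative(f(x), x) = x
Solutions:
 f(x) = C1 + Integral(x/cos(x), x)


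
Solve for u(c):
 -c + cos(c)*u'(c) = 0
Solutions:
 u(c) = C1 + Integral(c/cos(c), c)


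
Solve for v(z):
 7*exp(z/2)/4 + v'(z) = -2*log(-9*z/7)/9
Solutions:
 v(z) = C1 - 2*z*log(-z)/9 + 2*z*(-2*log(3) + 1 + log(7))/9 - 7*exp(z/2)/2


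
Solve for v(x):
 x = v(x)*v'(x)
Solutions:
 v(x) = -sqrt(C1 + x^2)
 v(x) = sqrt(C1 + x^2)


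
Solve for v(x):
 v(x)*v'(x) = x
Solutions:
 v(x) = -sqrt(C1 + x^2)
 v(x) = sqrt(C1 + x^2)


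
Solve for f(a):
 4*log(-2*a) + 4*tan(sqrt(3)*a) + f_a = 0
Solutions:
 f(a) = C1 - 4*a*log(-a) - 4*a*log(2) + 4*a + 4*sqrt(3)*log(cos(sqrt(3)*a))/3


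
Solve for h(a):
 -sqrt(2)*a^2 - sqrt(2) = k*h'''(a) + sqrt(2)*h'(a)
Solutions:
 h(a) = C1 + C2*exp(-2^(1/4)*a*sqrt(-1/k)) + C3*exp(2^(1/4)*a*sqrt(-1/k)) - a^3/3 + sqrt(2)*a*k - a


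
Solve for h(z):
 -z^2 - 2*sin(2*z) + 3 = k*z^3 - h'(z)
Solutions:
 h(z) = C1 + k*z^4/4 + z^3/3 - 3*z - cos(2*z)


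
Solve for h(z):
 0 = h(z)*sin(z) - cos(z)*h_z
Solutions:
 h(z) = C1/cos(z)


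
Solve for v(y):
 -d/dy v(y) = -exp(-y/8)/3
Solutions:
 v(y) = C1 - 8*exp(-y/8)/3


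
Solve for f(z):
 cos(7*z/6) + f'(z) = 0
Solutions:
 f(z) = C1 - 6*sin(7*z/6)/7


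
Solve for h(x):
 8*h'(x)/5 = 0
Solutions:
 h(x) = C1


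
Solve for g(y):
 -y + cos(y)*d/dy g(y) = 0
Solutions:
 g(y) = C1 + Integral(y/cos(y), y)


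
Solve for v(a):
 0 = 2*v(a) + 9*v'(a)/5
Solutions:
 v(a) = C1*exp(-10*a/9)


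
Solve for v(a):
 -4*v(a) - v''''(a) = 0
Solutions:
 v(a) = (C1*sin(a) + C2*cos(a))*exp(-a) + (C3*sin(a) + C4*cos(a))*exp(a)


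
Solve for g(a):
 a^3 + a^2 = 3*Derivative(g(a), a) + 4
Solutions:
 g(a) = C1 + a^4/12 + a^3/9 - 4*a/3


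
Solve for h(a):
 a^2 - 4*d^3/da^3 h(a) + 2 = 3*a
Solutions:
 h(a) = C1 + C2*a + C3*a^2 + a^5/240 - a^4/32 + a^3/12


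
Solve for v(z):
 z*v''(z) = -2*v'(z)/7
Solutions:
 v(z) = C1 + C2*z^(5/7)


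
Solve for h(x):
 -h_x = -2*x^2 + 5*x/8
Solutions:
 h(x) = C1 + 2*x^3/3 - 5*x^2/16


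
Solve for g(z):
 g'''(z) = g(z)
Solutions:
 g(z) = C3*exp(z) + (C1*sin(sqrt(3)*z/2) + C2*cos(sqrt(3)*z/2))*exp(-z/2)


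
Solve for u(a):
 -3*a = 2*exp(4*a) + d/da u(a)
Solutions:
 u(a) = C1 - 3*a^2/2 - exp(4*a)/2


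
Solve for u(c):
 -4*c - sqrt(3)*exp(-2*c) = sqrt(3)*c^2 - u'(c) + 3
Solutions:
 u(c) = C1 + sqrt(3)*c^3/3 + 2*c^2 + 3*c - sqrt(3)*exp(-2*c)/2


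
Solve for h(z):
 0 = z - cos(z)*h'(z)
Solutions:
 h(z) = C1 + Integral(z/cos(z), z)


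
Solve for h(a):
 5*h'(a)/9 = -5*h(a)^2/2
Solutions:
 h(a) = 2/(C1 + 9*a)


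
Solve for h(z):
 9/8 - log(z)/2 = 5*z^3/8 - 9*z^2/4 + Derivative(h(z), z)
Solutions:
 h(z) = C1 - 5*z^4/32 + 3*z^3/4 - z*log(z)/2 + 13*z/8


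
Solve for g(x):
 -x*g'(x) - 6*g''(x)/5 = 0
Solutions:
 g(x) = C1 + C2*erf(sqrt(15)*x/6)


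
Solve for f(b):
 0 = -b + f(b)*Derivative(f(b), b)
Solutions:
 f(b) = -sqrt(C1 + b^2)
 f(b) = sqrt(C1 + b^2)


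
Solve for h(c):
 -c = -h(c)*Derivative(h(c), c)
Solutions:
 h(c) = -sqrt(C1 + c^2)
 h(c) = sqrt(C1 + c^2)


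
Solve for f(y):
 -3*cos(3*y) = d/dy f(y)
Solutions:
 f(y) = C1 - sin(3*y)


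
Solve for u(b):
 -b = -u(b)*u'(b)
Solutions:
 u(b) = -sqrt(C1 + b^2)
 u(b) = sqrt(C1 + b^2)


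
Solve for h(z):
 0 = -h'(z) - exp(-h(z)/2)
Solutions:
 h(z) = 2*log(C1 - z/2)


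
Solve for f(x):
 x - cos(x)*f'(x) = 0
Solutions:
 f(x) = C1 + Integral(x/cos(x), x)


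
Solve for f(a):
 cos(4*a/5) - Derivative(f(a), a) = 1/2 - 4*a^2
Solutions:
 f(a) = C1 + 4*a^3/3 - a/2 + 5*sin(4*a/5)/4


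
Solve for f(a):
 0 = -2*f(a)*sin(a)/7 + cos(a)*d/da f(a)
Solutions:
 f(a) = C1/cos(a)^(2/7)


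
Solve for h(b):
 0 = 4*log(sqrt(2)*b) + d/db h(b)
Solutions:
 h(b) = C1 - 4*b*log(b) - b*log(4) + 4*b


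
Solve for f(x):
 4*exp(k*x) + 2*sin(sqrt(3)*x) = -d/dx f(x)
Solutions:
 f(x) = C1 + 2*sqrt(3)*cos(sqrt(3)*x)/3 - 4*exp(k*x)/k


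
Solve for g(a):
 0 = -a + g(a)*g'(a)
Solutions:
 g(a) = -sqrt(C1 + a^2)
 g(a) = sqrt(C1 + a^2)


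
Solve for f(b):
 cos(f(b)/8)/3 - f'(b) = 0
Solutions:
 -b/3 - 4*log(sin(f(b)/8) - 1) + 4*log(sin(f(b)/8) + 1) = C1


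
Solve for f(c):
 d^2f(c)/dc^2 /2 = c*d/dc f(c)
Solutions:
 f(c) = C1 + C2*erfi(c)


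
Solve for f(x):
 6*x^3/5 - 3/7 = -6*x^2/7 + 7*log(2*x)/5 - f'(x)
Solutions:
 f(x) = C1 - 3*x^4/10 - 2*x^3/7 + 7*x*log(x)/5 - 34*x/35 + 7*x*log(2)/5


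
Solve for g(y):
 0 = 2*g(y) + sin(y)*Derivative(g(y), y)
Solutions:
 g(y) = C1*(cos(y) + 1)/(cos(y) - 1)


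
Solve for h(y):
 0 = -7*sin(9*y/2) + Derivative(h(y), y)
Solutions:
 h(y) = C1 - 14*cos(9*y/2)/9


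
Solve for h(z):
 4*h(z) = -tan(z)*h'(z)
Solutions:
 h(z) = C1/sin(z)^4


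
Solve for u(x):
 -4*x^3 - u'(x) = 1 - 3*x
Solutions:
 u(x) = C1 - x^4 + 3*x^2/2 - x


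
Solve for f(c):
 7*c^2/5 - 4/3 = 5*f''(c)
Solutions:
 f(c) = C1 + C2*c + 7*c^4/300 - 2*c^2/15


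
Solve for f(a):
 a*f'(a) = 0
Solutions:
 f(a) = C1


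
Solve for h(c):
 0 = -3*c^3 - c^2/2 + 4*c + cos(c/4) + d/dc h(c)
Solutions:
 h(c) = C1 + 3*c^4/4 + c^3/6 - 2*c^2 - 4*sin(c/4)


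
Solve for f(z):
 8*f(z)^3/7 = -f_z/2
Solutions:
 f(z) = -sqrt(14)*sqrt(-1/(C1 - 16*z))/2
 f(z) = sqrt(14)*sqrt(-1/(C1 - 16*z))/2


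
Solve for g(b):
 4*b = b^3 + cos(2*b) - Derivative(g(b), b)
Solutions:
 g(b) = C1 + b^4/4 - 2*b^2 + sin(2*b)/2


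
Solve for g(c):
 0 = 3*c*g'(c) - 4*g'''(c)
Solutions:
 g(c) = C1 + Integral(C2*airyai(6^(1/3)*c/2) + C3*airybi(6^(1/3)*c/2), c)


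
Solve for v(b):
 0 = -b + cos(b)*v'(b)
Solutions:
 v(b) = C1 + Integral(b/cos(b), b)


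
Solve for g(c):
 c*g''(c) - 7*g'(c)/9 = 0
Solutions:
 g(c) = C1 + C2*c^(16/9)


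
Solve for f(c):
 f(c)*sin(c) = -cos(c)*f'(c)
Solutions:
 f(c) = C1*cos(c)


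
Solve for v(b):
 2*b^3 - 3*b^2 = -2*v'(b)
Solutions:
 v(b) = C1 - b^4/4 + b^3/2


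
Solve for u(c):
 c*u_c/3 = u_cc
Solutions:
 u(c) = C1 + C2*erfi(sqrt(6)*c/6)


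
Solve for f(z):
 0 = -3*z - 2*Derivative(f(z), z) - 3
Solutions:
 f(z) = C1 - 3*z^2/4 - 3*z/2


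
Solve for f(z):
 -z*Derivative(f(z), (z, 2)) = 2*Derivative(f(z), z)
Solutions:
 f(z) = C1 + C2/z


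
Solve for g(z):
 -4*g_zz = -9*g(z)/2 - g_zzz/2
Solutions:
 g(z) = C1*exp(-z) + C2*exp(3*z*(3 - sqrt(5))/2) + C3*exp(3*z*(sqrt(5) + 3)/2)


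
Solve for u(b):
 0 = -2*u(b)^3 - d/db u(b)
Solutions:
 u(b) = -sqrt(2)*sqrt(-1/(C1 - 2*b))/2
 u(b) = sqrt(2)*sqrt(-1/(C1 - 2*b))/2


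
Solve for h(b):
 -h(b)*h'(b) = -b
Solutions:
 h(b) = -sqrt(C1 + b^2)
 h(b) = sqrt(C1 + b^2)


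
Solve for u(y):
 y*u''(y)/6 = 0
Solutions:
 u(y) = C1 + C2*y


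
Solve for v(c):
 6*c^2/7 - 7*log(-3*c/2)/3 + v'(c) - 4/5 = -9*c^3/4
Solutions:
 v(c) = C1 - 9*c^4/16 - 2*c^3/7 + 7*c*log(-c)/3 + c*(-35*log(2) - 23 + 35*log(3))/15


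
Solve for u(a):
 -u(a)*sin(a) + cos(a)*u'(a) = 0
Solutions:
 u(a) = C1/cos(a)


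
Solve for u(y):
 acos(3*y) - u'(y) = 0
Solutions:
 u(y) = C1 + y*acos(3*y) - sqrt(1 - 9*y^2)/3


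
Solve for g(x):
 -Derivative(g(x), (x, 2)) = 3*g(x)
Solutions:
 g(x) = C1*sin(sqrt(3)*x) + C2*cos(sqrt(3)*x)


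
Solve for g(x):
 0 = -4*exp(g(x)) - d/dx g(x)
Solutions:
 g(x) = log(1/(C1 + 4*x))


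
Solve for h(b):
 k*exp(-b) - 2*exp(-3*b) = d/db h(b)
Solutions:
 h(b) = C1 - k*exp(-b) + 2*exp(-3*b)/3


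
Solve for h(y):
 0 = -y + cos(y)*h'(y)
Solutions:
 h(y) = C1 + Integral(y/cos(y), y)


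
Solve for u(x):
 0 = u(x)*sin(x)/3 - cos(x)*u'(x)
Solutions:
 u(x) = C1/cos(x)^(1/3)


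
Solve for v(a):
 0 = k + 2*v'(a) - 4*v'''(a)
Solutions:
 v(a) = C1 + C2*exp(-sqrt(2)*a/2) + C3*exp(sqrt(2)*a/2) - a*k/2


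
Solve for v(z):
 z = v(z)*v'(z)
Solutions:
 v(z) = -sqrt(C1 + z^2)
 v(z) = sqrt(C1 + z^2)


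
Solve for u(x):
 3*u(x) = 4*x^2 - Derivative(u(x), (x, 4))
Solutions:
 u(x) = 4*x^2/3 + (C1*sin(sqrt(2)*3^(1/4)*x/2) + C2*cos(sqrt(2)*3^(1/4)*x/2))*exp(-sqrt(2)*3^(1/4)*x/2) + (C3*sin(sqrt(2)*3^(1/4)*x/2) + C4*cos(sqrt(2)*3^(1/4)*x/2))*exp(sqrt(2)*3^(1/4)*x/2)


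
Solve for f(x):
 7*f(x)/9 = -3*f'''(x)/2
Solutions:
 f(x) = C3*exp(-14^(1/3)*x/3) + (C1*sin(14^(1/3)*sqrt(3)*x/6) + C2*cos(14^(1/3)*sqrt(3)*x/6))*exp(14^(1/3)*x/6)


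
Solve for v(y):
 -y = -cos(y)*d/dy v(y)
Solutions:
 v(y) = C1 + Integral(y/cos(y), y)


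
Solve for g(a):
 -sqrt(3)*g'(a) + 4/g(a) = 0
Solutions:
 g(a) = -sqrt(C1 + 24*sqrt(3)*a)/3
 g(a) = sqrt(C1 + 24*sqrt(3)*a)/3


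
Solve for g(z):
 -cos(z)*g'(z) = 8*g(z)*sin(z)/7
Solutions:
 g(z) = C1*cos(z)^(8/7)


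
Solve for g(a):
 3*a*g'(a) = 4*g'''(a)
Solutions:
 g(a) = C1 + Integral(C2*airyai(6^(1/3)*a/2) + C3*airybi(6^(1/3)*a/2), a)


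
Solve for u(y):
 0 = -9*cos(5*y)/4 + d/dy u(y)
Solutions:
 u(y) = C1 + 9*sin(5*y)/20


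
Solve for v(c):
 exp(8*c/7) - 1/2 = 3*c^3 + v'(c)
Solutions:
 v(c) = C1 - 3*c^4/4 - c/2 + 7*exp(8*c/7)/8


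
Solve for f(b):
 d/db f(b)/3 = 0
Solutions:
 f(b) = C1


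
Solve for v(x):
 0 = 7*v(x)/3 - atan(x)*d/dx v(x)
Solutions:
 v(x) = C1*exp(7*Integral(1/atan(x), x)/3)


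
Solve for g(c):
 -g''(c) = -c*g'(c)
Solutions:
 g(c) = C1 + C2*erfi(sqrt(2)*c/2)


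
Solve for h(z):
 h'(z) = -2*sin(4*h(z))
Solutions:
 h(z) = -acos((-C1 - exp(16*z))/(C1 - exp(16*z)))/4 + pi/2
 h(z) = acos((-C1 - exp(16*z))/(C1 - exp(16*z)))/4


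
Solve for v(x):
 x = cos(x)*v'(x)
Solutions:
 v(x) = C1 + Integral(x/cos(x), x)


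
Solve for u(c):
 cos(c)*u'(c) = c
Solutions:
 u(c) = C1 + Integral(c/cos(c), c)


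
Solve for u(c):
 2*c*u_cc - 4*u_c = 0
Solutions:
 u(c) = C1 + C2*c^3


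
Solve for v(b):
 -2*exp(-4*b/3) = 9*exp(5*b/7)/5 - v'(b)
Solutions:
 v(b) = C1 + 63*exp(5*b/7)/25 - 3*exp(-4*b/3)/2


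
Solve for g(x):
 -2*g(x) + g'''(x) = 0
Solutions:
 g(x) = C3*exp(2^(1/3)*x) + (C1*sin(2^(1/3)*sqrt(3)*x/2) + C2*cos(2^(1/3)*sqrt(3)*x/2))*exp(-2^(1/3)*x/2)


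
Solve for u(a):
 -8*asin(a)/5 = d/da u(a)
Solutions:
 u(a) = C1 - 8*a*asin(a)/5 - 8*sqrt(1 - a^2)/5


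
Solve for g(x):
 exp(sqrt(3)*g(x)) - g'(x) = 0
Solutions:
 g(x) = sqrt(3)*(2*log(-1/(C1 + x)) - log(3))/6


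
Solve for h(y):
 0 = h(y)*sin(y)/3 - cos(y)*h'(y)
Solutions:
 h(y) = C1/cos(y)^(1/3)


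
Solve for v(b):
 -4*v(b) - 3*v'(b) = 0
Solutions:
 v(b) = C1*exp(-4*b/3)


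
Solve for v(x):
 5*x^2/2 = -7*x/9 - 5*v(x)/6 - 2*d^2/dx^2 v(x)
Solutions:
 v(x) = C1*sin(sqrt(15)*x/6) + C2*cos(sqrt(15)*x/6) - 3*x^2 - 14*x/15 + 72/5


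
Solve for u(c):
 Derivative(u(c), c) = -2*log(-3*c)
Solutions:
 u(c) = C1 - 2*c*log(-c) + 2*c*(1 - log(3))


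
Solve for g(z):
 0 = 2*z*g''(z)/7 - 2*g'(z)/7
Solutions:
 g(z) = C1 + C2*z^2


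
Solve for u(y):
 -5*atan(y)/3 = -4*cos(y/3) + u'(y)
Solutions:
 u(y) = C1 - 5*y*atan(y)/3 + 5*log(y^2 + 1)/6 + 12*sin(y/3)


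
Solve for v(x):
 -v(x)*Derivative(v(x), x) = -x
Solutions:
 v(x) = -sqrt(C1 + x^2)
 v(x) = sqrt(C1 + x^2)


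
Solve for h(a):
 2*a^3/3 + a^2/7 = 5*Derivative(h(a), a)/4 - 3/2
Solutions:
 h(a) = C1 + 2*a^4/15 + 4*a^3/105 + 6*a/5


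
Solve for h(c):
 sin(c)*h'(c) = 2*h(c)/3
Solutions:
 h(c) = C1*(cos(c) - 1)^(1/3)/(cos(c) + 1)^(1/3)


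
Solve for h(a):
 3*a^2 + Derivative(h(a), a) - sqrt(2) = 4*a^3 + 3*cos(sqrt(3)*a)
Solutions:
 h(a) = C1 + a^4 - a^3 + sqrt(2)*a + sqrt(3)*sin(sqrt(3)*a)


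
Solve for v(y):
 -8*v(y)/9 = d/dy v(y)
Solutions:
 v(y) = C1*exp(-8*y/9)


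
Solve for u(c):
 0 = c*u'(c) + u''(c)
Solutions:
 u(c) = C1 + C2*erf(sqrt(2)*c/2)


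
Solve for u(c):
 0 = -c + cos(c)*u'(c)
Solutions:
 u(c) = C1 + Integral(c/cos(c), c)


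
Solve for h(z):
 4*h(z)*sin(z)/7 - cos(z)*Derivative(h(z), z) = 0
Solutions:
 h(z) = C1/cos(z)^(4/7)


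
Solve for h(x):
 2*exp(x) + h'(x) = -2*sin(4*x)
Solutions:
 h(x) = C1 - 2*exp(x) + cos(4*x)/2


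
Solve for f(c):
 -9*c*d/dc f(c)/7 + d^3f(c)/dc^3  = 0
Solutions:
 f(c) = C1 + Integral(C2*airyai(21^(2/3)*c/7) + C3*airybi(21^(2/3)*c/7), c)


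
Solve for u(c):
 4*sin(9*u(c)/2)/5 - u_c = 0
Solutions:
 -4*c/5 + log(cos(9*u(c)/2) - 1)/9 - log(cos(9*u(c)/2) + 1)/9 = C1


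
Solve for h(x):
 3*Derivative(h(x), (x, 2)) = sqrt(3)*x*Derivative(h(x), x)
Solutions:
 h(x) = C1 + C2*erfi(sqrt(2)*3^(3/4)*x/6)


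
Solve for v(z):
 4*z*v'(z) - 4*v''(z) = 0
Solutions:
 v(z) = C1 + C2*erfi(sqrt(2)*z/2)


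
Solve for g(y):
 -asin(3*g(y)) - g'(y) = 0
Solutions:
 Integral(1/asin(3*_y), (_y, g(y))) = C1 - y


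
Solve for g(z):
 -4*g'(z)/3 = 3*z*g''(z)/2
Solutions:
 g(z) = C1 + C2*z^(1/9)


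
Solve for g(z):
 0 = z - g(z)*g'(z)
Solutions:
 g(z) = -sqrt(C1 + z^2)
 g(z) = sqrt(C1 + z^2)


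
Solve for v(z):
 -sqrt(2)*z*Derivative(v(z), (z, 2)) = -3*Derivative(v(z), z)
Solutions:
 v(z) = C1 + C2*z^(1 + 3*sqrt(2)/2)


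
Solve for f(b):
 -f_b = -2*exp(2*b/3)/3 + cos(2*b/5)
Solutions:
 f(b) = C1 + exp(2*b/3) - 5*sin(2*b/5)/2


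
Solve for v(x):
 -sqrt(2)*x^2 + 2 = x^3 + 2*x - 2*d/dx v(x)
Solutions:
 v(x) = C1 + x^4/8 + sqrt(2)*x^3/6 + x^2/2 - x


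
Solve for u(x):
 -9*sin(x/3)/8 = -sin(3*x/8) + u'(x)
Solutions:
 u(x) = C1 + 27*cos(x/3)/8 - 8*cos(3*x/8)/3


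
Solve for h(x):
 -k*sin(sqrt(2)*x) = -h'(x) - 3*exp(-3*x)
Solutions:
 h(x) = C1 - sqrt(2)*k*cos(sqrt(2)*x)/2 + exp(-3*x)


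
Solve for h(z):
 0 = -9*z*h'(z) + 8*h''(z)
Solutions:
 h(z) = C1 + C2*erfi(3*z/4)


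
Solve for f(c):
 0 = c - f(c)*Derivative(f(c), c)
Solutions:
 f(c) = -sqrt(C1 + c^2)
 f(c) = sqrt(C1 + c^2)


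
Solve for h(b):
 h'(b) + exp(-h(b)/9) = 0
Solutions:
 h(b) = 9*log(C1 - b/9)


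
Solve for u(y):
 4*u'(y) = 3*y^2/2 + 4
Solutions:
 u(y) = C1 + y^3/8 + y


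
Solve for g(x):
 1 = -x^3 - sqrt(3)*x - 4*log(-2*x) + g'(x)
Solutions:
 g(x) = C1 + x^4/4 + sqrt(3)*x^2/2 + 4*x*log(-x) + x*(-3 + 4*log(2))


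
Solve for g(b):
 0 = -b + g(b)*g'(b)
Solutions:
 g(b) = -sqrt(C1 + b^2)
 g(b) = sqrt(C1 + b^2)


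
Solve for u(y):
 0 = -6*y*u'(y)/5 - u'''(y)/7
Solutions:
 u(y) = C1 + Integral(C2*airyai(-42^(1/3)*5^(2/3)*y/5) + C3*airybi(-42^(1/3)*5^(2/3)*y/5), y)


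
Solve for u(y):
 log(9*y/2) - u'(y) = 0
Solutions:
 u(y) = C1 + y*log(y) - y + y*log(9/2)


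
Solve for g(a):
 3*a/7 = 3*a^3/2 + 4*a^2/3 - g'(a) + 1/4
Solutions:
 g(a) = C1 + 3*a^4/8 + 4*a^3/9 - 3*a^2/14 + a/4


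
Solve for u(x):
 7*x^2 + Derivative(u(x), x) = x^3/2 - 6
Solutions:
 u(x) = C1 + x^4/8 - 7*x^3/3 - 6*x


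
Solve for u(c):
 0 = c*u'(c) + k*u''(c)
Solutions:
 u(c) = C1 + C2*sqrt(k)*erf(sqrt(2)*c*sqrt(1/k)/2)


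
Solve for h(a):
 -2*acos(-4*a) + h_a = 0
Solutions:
 h(a) = C1 + 2*a*acos(-4*a) + sqrt(1 - 16*a^2)/2


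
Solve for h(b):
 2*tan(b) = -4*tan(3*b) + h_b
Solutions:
 h(b) = C1 - 2*log(cos(b)) - 4*log(cos(3*b))/3


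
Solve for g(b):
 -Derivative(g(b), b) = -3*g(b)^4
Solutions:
 g(b) = (-1/(C1 + 9*b))^(1/3)
 g(b) = (-1/(C1 + 3*b))^(1/3)*(-3^(2/3) - 3*3^(1/6)*I)/6
 g(b) = (-1/(C1 + 3*b))^(1/3)*(-3^(2/3) + 3*3^(1/6)*I)/6


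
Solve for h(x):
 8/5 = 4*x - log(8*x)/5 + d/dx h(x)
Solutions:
 h(x) = C1 - 2*x^2 + x*log(x)/5 + 3*x*log(2)/5 + 7*x/5


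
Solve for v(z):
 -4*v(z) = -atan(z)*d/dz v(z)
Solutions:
 v(z) = C1*exp(4*Integral(1/atan(z), z))


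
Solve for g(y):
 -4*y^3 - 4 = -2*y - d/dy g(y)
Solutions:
 g(y) = C1 + y^4 - y^2 + 4*y


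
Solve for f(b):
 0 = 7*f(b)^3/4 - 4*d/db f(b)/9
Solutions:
 f(b) = -2*sqrt(2)*sqrt(-1/(C1 + 63*b))
 f(b) = 2*sqrt(2)*sqrt(-1/(C1 + 63*b))


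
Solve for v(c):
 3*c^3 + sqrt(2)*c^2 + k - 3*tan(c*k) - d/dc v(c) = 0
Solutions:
 v(c) = C1 + 3*c^4/4 + sqrt(2)*c^3/3 + c*k - 3*Piecewise((-log(cos(c*k))/k, Ne(k, 0)), (0, True))


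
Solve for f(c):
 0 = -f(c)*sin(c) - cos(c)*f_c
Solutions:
 f(c) = C1*cos(c)


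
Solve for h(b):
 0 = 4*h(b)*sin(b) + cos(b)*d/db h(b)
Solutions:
 h(b) = C1*cos(b)^4


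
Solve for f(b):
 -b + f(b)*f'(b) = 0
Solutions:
 f(b) = -sqrt(C1 + b^2)
 f(b) = sqrt(C1 + b^2)


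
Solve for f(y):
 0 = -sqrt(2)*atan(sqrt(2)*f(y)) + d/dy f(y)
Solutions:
 Integral(1/atan(sqrt(2)*_y), (_y, f(y))) = C1 + sqrt(2)*y


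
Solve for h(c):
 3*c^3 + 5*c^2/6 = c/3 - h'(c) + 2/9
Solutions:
 h(c) = C1 - 3*c^4/4 - 5*c^3/18 + c^2/6 + 2*c/9


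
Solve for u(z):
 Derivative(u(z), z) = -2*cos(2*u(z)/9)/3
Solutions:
 2*z/3 - 9*log(sin(2*u(z)/9) - 1)/4 + 9*log(sin(2*u(z)/9) + 1)/4 = C1


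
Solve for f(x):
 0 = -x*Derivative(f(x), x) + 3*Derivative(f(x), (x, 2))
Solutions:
 f(x) = C1 + C2*erfi(sqrt(6)*x/6)


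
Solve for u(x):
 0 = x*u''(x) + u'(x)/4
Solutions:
 u(x) = C1 + C2*x^(3/4)


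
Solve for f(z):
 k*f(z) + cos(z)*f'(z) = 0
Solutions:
 f(z) = C1*exp(k*(log(sin(z) - 1) - log(sin(z) + 1))/2)


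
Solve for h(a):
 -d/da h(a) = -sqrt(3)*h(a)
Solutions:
 h(a) = C1*exp(sqrt(3)*a)


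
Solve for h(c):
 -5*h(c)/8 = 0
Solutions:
 h(c) = 0


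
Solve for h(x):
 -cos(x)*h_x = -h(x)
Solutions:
 h(x) = C1*sqrt(sin(x) + 1)/sqrt(sin(x) - 1)


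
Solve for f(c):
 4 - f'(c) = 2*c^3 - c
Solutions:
 f(c) = C1 - c^4/2 + c^2/2 + 4*c


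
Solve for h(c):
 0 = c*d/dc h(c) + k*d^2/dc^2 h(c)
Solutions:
 h(c) = C1 + C2*sqrt(k)*erf(sqrt(2)*c*sqrt(1/k)/2)


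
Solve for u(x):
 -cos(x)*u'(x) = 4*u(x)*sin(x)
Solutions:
 u(x) = C1*cos(x)^4


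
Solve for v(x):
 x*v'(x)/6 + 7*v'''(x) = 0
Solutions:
 v(x) = C1 + Integral(C2*airyai(-42^(2/3)*x/42) + C3*airybi(-42^(2/3)*x/42), x)


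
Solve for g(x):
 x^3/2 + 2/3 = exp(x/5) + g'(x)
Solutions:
 g(x) = C1 + x^4/8 + 2*x/3 - 5*exp(x/5)


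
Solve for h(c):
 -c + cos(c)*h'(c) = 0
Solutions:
 h(c) = C1 + Integral(c/cos(c), c)


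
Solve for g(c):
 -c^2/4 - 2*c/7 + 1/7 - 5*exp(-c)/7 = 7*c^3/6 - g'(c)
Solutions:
 g(c) = C1 + 7*c^4/24 + c^3/12 + c^2/7 - c/7 - 5*exp(-c)/7


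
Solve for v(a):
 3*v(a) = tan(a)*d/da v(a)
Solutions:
 v(a) = C1*sin(a)^3


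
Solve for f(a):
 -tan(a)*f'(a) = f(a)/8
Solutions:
 f(a) = C1/sin(a)^(1/8)


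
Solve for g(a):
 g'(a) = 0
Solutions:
 g(a) = C1


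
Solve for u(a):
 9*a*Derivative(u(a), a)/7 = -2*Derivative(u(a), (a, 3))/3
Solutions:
 u(a) = C1 + Integral(C2*airyai(-3*14^(2/3)*a/14) + C3*airybi(-3*14^(2/3)*a/14), a)


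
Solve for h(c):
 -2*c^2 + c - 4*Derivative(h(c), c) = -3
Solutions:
 h(c) = C1 - c^3/6 + c^2/8 + 3*c/4


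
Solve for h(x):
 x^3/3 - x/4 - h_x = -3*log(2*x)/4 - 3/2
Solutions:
 h(x) = C1 + x^4/12 - x^2/8 + 3*x*log(x)/4 + 3*x*log(2)/4 + 3*x/4


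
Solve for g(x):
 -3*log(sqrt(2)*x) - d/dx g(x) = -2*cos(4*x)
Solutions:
 g(x) = C1 - 3*x*log(x) - 3*x*log(2)/2 + 3*x + sin(4*x)/2


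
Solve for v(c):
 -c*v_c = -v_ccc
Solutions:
 v(c) = C1 + Integral(C2*airyai(c) + C3*airybi(c), c)


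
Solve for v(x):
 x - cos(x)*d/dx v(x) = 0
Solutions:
 v(x) = C1 + Integral(x/cos(x), x)


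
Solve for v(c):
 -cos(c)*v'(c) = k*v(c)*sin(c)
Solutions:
 v(c) = C1*exp(k*log(cos(c)))


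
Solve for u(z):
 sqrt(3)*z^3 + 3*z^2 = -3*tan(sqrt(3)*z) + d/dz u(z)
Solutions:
 u(z) = C1 + sqrt(3)*z^4/4 + z^3 - sqrt(3)*log(cos(sqrt(3)*z))


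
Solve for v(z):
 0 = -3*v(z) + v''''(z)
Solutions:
 v(z) = C1*exp(-3^(1/4)*z) + C2*exp(3^(1/4)*z) + C3*sin(3^(1/4)*z) + C4*cos(3^(1/4)*z)


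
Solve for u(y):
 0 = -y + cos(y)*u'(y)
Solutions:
 u(y) = C1 + Integral(y/cos(y), y)
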